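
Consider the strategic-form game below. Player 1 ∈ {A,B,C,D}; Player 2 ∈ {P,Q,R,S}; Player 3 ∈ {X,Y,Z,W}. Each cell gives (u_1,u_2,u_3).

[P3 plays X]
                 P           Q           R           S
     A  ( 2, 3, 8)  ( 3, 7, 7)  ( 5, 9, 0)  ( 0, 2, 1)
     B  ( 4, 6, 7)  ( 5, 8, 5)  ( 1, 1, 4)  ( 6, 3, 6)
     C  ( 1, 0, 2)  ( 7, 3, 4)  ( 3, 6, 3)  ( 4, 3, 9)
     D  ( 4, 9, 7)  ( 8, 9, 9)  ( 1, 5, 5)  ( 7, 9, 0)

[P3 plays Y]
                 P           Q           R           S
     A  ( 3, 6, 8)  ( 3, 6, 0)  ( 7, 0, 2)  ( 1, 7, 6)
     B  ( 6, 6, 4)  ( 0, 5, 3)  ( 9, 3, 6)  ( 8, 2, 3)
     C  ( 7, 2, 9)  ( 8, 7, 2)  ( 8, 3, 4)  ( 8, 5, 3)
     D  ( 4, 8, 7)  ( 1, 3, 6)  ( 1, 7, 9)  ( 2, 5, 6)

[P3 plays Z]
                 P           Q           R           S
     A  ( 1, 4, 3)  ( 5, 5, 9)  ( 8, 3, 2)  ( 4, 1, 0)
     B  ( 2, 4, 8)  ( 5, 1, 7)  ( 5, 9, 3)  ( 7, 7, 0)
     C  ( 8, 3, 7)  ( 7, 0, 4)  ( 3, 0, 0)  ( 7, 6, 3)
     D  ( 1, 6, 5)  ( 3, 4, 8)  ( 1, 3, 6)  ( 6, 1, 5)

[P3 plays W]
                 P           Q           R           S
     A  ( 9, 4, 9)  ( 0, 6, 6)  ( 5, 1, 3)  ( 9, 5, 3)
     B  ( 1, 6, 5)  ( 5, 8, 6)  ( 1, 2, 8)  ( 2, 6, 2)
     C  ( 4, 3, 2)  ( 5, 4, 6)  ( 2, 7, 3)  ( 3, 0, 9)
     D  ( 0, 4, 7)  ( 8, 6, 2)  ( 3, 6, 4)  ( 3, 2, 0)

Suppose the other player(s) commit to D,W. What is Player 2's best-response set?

u_2(P vs D,W) = 4
u_2(Q vs D,W) = 6
u_2(R vs D,W) = 6
u_2(S vs D,W) = 2
max payoff 6 at {Q,R}

argmax u_2 = {Q,R}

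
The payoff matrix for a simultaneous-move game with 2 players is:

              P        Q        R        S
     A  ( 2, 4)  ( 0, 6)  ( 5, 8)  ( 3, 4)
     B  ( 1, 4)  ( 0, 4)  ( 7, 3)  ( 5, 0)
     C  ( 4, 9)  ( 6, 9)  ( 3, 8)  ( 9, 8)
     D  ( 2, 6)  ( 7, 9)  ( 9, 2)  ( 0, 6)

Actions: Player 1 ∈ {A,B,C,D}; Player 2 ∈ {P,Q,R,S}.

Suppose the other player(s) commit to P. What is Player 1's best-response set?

BR_1 = {C}

u_1(A vs P) = 2
u_1(B vs P) = 1
u_1(C vs P) = 4
u_1(D vs P) = 2
max payoff 4 at {C}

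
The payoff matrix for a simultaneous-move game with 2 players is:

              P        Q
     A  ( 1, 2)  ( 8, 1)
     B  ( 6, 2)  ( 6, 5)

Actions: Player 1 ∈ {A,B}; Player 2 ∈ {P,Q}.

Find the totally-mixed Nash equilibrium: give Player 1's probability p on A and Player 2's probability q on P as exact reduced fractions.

(p,q) = (3/4, 2/7)

P1 indiff ⇒ q·1+(1-q)·8 = q·6+(1-q)·6 ⇒ q(-5) = (1-q)(-2) ⇒ q = 2/7
P2 indiff ⇒ p·2+(1-p)·2 = p·1+(1-p)·5 ⇒ p(1) = (1-p)(3) ⇒ p = 3/4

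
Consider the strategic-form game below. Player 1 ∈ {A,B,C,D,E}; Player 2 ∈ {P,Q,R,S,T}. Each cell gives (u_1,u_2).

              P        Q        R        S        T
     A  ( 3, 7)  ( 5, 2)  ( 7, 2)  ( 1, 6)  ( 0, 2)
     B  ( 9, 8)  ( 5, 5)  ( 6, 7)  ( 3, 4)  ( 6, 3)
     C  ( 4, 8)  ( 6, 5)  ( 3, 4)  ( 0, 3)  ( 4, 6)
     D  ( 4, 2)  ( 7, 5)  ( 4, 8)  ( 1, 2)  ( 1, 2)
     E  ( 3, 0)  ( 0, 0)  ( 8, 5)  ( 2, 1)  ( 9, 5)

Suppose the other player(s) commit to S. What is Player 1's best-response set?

u_1(A vs S) = 1
u_1(B vs S) = 3
u_1(C vs S) = 0
u_1(D vs S) = 1
u_1(E vs S) = 2
max payoff 3 at {B}

P1 best: {B}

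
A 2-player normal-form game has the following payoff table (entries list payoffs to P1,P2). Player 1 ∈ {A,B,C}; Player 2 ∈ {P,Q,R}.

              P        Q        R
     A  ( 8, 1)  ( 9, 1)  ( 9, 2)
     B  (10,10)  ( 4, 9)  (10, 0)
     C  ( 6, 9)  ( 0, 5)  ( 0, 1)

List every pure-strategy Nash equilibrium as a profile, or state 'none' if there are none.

Nash profiles: (B,P)

(A,P): not NE [P1→B gives 10>8; P2→R gives 2>1]
(A,Q): not NE [P2→R gives 2>1]
(A,R): not NE [P1→B gives 10>9]
(B,P): NE
(B,Q): not NE [P1→A gives 9>4; P2→P gives 10>9]
(B,R): not NE [P2→P gives 10>0]
(C,P): not NE [P1→B gives 10>6]
(C,Q): not NE [P1→A gives 9>0; P2→P gives 9>5]
(C,R): not NE [P1→B gives 10>0; P2→P gives 9>1]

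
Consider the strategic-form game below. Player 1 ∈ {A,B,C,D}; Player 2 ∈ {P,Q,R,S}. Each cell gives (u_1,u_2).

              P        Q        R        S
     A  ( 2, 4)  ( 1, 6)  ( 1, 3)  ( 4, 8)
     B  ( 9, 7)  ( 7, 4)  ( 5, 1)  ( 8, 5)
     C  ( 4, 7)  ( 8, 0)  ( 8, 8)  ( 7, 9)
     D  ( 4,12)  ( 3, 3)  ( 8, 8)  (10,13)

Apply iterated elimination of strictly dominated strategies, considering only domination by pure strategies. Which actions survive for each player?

P1 drop A (B beats it: P:9>2 Q:7>1 R:5>1 S:8>4)
P2 drop Q (P beats it: B:7>4 C:7>0 D:12>3)
P2 drop R (S beats it: B:5>1 C:9>8 D:13>8)
P1 drop C (B beats it: P:9>4 S:8>7)
P1→{B,D} P2→{P,S}

Remaining: P1:{B,D} P2:{P,S}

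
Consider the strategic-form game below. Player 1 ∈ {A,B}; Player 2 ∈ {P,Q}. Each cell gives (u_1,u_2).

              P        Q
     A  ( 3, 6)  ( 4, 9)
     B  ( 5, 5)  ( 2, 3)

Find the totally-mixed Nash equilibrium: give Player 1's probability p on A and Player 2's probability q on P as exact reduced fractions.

P1 indiff ⇒ q·3+(1-q)·4 = q·5+(1-q)·2 ⇒ q(-2) = (1-q)(-2) ⇒ q = 1/2
P2 indiff ⇒ p·6+(1-p)·5 = p·9+(1-p)·3 ⇒ p(-3) = (1-p)(-2) ⇒ p = 2/5

p=2/5, q=1/2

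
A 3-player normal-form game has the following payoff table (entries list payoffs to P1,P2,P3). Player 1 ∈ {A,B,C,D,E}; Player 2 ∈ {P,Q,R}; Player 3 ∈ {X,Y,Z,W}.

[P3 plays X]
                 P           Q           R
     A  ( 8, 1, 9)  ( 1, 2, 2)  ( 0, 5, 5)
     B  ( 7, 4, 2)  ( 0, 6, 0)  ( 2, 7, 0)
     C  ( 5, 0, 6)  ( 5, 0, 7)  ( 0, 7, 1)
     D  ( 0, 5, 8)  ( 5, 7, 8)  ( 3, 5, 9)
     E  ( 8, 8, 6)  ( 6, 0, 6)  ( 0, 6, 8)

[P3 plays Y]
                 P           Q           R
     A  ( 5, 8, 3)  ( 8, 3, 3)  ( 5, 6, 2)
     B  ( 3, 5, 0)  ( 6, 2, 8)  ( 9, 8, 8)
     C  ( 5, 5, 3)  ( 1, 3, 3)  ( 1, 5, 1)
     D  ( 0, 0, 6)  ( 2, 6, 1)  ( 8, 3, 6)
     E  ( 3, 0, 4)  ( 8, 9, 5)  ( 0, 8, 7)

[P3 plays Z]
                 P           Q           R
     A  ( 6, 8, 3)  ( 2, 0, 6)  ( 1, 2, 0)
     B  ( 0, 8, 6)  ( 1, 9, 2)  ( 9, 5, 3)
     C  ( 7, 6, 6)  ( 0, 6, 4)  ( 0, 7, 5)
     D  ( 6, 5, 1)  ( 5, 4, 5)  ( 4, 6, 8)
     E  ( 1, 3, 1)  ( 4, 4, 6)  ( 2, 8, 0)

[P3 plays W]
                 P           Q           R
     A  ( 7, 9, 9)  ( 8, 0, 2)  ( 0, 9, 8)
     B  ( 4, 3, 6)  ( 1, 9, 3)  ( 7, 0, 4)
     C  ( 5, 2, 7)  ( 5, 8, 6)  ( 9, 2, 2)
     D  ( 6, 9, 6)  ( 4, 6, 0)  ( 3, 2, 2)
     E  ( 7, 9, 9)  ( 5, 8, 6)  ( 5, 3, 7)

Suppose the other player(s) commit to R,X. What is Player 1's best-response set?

u_1(A vs R,X) = 0
u_1(B vs R,X) = 2
u_1(C vs R,X) = 0
u_1(D vs R,X) = 3
u_1(E vs R,X) = 0
max payoff 3 at {D}

P1 best: {D}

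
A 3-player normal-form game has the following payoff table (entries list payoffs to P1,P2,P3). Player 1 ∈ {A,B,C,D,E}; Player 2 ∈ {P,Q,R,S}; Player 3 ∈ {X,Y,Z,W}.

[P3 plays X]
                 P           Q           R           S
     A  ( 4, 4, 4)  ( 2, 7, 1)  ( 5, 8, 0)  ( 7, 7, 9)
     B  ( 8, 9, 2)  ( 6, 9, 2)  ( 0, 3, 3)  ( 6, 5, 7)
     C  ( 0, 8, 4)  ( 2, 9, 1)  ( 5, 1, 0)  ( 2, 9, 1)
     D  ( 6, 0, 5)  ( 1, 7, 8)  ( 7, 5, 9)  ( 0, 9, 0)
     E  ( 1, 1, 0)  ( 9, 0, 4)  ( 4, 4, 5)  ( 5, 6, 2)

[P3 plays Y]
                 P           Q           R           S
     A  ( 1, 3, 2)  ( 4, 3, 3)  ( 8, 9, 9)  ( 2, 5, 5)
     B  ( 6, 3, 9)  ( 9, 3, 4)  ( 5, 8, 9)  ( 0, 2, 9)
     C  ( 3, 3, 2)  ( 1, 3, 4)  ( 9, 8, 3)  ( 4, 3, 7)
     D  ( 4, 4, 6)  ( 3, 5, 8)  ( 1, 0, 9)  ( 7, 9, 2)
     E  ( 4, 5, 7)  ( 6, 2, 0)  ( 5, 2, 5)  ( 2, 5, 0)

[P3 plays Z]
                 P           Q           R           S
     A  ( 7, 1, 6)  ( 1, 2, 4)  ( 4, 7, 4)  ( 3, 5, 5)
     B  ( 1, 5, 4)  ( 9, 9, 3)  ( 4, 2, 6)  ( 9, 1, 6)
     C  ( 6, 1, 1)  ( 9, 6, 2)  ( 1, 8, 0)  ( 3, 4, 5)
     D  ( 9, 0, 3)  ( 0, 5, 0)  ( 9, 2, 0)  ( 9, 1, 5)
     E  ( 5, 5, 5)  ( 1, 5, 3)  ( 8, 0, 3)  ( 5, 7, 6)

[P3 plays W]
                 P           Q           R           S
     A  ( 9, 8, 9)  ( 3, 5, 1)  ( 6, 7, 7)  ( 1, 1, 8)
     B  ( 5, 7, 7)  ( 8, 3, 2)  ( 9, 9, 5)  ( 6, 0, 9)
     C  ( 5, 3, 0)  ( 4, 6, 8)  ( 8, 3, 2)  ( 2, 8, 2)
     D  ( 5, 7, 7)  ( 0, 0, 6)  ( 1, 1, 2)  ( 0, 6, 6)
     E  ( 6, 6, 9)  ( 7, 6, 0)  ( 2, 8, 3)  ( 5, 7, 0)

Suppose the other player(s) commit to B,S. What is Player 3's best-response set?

BR_3 = {Y,W}

u_3(X vs B,S) = 7
u_3(Y vs B,S) = 9
u_3(Z vs B,S) = 6
u_3(W vs B,S) = 9
max payoff 9 at {Y,W}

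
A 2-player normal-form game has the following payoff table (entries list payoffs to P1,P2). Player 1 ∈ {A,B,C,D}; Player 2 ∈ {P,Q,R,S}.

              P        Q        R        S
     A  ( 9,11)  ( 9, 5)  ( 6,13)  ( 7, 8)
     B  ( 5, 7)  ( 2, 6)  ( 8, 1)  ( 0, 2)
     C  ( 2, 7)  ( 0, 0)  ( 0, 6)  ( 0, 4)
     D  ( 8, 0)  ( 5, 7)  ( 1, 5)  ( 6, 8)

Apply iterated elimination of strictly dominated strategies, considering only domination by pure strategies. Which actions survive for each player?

Survivors P1:{A,B} P2:{P,R}

P1 drop C (A beats it: P:9>2 Q:9>0 R:6>0 S:7>0)
P1 drop D (A beats it: P:9>8 Q:9>5 R:6>1 S:7>6)
P2 drop Q (P beats it: A:11>5 B:7>6)
P2 drop S (P beats it: A:11>8 B:7>2)
P1→{A,B} P2→{P,R}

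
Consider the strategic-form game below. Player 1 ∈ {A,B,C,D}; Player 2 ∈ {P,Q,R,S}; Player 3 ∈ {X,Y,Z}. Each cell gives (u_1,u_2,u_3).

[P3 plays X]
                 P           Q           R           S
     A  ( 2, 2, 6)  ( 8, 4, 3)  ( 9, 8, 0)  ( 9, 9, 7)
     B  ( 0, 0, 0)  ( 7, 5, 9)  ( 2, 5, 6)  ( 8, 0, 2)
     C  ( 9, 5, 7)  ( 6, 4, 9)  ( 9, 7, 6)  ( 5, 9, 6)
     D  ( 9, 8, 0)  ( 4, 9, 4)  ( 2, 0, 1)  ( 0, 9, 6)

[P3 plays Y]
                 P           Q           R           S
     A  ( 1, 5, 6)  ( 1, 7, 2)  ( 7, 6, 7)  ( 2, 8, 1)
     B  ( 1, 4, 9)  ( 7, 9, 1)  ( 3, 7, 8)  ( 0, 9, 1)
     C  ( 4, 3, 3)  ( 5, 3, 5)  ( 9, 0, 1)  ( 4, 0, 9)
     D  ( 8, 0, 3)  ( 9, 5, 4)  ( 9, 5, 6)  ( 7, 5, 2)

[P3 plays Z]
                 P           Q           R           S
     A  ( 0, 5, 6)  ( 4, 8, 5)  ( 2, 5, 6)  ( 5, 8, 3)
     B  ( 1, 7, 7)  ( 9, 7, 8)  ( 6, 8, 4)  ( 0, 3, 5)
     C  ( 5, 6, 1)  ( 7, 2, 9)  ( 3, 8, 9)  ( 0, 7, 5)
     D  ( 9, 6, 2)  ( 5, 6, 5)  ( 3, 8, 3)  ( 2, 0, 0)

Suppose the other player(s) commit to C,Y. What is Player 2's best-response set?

argmax u_2 = {P,Q}

u_2(P vs C,Y) = 3
u_2(Q vs C,Y) = 3
u_2(R vs C,Y) = 0
u_2(S vs C,Y) = 0
max payoff 3 at {P,Q}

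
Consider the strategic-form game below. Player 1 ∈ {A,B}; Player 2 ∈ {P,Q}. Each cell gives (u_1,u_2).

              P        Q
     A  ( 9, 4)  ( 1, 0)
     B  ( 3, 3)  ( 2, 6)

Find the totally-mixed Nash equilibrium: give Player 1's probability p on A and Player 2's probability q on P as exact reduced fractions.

P1 indiff ⇒ q·9+(1-q)·1 = q·3+(1-q)·2 ⇒ q(6) = (1-q)(1) ⇒ q = 1/7
P2 indiff ⇒ p·4+(1-p)·3 = p·0+(1-p)·6 ⇒ p(4) = (1-p)(3) ⇒ p = 3/7

p=3/7, q=1/7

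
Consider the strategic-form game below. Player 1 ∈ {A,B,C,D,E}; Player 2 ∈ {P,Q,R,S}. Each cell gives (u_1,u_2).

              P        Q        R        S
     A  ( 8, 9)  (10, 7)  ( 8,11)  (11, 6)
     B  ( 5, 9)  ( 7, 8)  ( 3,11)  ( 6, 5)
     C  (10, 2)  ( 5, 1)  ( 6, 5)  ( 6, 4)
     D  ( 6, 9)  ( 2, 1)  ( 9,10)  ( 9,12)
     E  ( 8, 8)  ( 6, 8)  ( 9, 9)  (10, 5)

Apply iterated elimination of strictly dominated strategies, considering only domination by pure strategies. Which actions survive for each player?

P1 drop B (A beats it: P:8>5 Q:10>7 R:8>3 S:11>6)
P2 drop P (R beats it: A:11>9 C:5>2 D:10>9 E:9>8)
P1 drop C (A beats it: Q:10>5 R:8>6 S:11>6)
P2 drop Q (R beats it: A:11>7 D:10>1 E:9>8)
P1→{A,D,E} P2→{R,S}

Survivors P1:{A,D,E} P2:{R,S}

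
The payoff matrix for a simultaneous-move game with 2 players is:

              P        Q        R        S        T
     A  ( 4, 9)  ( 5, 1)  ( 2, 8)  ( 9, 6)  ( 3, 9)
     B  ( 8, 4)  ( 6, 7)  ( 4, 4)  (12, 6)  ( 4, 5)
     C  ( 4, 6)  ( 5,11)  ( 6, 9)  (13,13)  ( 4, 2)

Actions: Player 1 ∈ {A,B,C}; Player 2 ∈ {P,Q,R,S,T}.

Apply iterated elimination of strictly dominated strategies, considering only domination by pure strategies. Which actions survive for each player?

IESDS → P1:{B,C} P2:{Q,S}

P1 drop A (B beats it: P:8>4 Q:6>5 R:4>2 S:12>9 T:4>3)
P2 drop P (Q beats it: B:7>4 C:11>6)
P2 drop R (Q beats it: B:7>4 C:11>9)
P2 drop T (Q beats it: B:7>5 C:11>2)
P1→{B,C} P2→{Q,S}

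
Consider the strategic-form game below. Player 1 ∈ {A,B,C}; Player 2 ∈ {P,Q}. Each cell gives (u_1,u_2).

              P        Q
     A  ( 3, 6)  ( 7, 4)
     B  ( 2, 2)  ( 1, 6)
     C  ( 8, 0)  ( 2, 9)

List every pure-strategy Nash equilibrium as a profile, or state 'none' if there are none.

No pure NE.

(A,P): not NE [P1→C gives 8>3]
(A,Q): not NE [P2→P gives 6>4]
(B,P): not NE [P1→C gives 8>2; P2→Q gives 6>2]
(B,Q): not NE [P1→A gives 7>1]
(C,P): not NE [P2→Q gives 9>0]
(C,Q): not NE [P1→A gives 7>2]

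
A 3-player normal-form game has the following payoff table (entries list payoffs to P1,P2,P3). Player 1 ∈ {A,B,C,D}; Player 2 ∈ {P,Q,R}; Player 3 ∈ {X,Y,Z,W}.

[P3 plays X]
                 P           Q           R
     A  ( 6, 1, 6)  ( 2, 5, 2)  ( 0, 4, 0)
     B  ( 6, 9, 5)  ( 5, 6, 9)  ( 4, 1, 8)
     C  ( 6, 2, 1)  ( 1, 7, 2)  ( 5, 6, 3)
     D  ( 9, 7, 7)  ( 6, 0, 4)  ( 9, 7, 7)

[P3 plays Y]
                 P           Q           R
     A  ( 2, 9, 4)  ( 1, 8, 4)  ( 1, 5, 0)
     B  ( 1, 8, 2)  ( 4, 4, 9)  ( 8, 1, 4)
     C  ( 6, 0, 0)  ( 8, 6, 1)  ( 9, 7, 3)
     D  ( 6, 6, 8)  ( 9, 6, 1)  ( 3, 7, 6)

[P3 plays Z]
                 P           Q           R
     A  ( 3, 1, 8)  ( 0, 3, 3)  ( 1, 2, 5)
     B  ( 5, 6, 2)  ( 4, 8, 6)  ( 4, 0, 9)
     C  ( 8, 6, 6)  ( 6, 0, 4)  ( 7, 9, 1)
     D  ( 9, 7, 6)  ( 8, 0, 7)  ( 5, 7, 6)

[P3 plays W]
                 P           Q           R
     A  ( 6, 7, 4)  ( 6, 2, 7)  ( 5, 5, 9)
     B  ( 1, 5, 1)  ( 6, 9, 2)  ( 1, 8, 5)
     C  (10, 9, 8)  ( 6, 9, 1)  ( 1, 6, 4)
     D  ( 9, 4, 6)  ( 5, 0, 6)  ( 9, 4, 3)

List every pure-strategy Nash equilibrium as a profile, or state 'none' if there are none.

(A,P,X): not NE [P1→D gives 9>6; P2→Q gives 5>1; P3→Z gives 8>6]
(A,P,Y): not NE [P1→D gives 6>2; P3→Z gives 8>4]
(A,P,Z): not NE [P1→D gives 9>3; P2→Q gives 3>1]
(A,P,W): not NE [P1→C gives 10>6; P3→Z gives 8>4]
(A,Q,X): not NE [P1→D gives 6>2; P3→W gives 7>2]
(A,Q,Y): not NE [P1→D gives 9>1; P2→P gives 9>8; P3→W gives 7>4]
(A,Q,Z): not NE [P1→D gives 8>0; P3→W gives 7>3]
(A,Q,W): not NE [P2→P gives 7>2]
(A,R,X): not NE [P1→D gives 9>0; P2→Q gives 5>4; P3→W gives 9>0]
(A,R,Y): not NE [P1→C gives 9>1; P2→P gives 9>5; P3→W gives 9>0]
(A,R,Z): not NE [P1→C gives 7>1; P2→Q gives 3>2; P3→W gives 9>5]
(A,R,W): not NE [P1→D gives 9>5; P2→P gives 7>5]
(B,P,X): not NE [P1→D gives 9>6]
(B,P,Y): not NE [P1→D gives 6>1; P3→X gives 5>2]
(B,P,Z): not NE [P1→D gives 9>5; P2→Q gives 8>6; P3→X gives 5>2]
(B,P,W): not NE [P1→C gives 10>1; P2→Q gives 9>5; P3→X gives 5>1]
(B,Q,X): not NE [P1→D gives 6>5; P2→P gives 9>6]
(B,Q,Y): not NE [P1→D gives 9>4; P2→P gives 8>4]
(B,Q,Z): not NE [P1→D gives 8>4; P3→Y gives 9>6]
(B,Q,W): not NE [P3→Y gives 9>2]
(B,R,X): not NE [P1→D gives 9>4; P2→P gives 9>1; P3→Z gives 9>8]
(B,R,Y): not NE [P1→C gives 9>8; P2→P gives 8>1; P3→Z gives 9>4]
(B,R,Z): not NE [P1→C gives 7>4; P2→Q gives 8>0]
(B,R,W): not NE [P1→D gives 9>1; P2→Q gives 9>8; P3→Z gives 9>5]
(C,P,X): not NE [P1→D gives 9>6; P2→Q gives 7>2; P3→W gives 8>1]
(C,P,Y): not NE [P2→R gives 7>0; P3→W gives 8>0]
(C,P,Z): not NE [P1→D gives 9>8; P2→R gives 9>6; P3→W gives 8>6]
(C,P,W): NE
(C,Q,X): not NE [P1→D gives 6>1; P3→Z gives 4>2]
(C,Q,Y): not NE [P1→D gives 9>8; P2→R gives 7>6; P3→Z gives 4>1]
(C,Q,Z): not NE [P1→D gives 8>6; P2→R gives 9>0]
(C,Q,W): not NE [P3→Z gives 4>1]
(C,R,X): not NE [P1→D gives 9>5; P2→Q gives 7>6; P3→W gives 4>3]
(C,R,Y): not NE [P3→W gives 4>3]
(C,R,Z): not NE [P3→W gives 4>1]
(C,R,W): not NE [P1→D gives 9>1; P2→Q gives 9>6]
(D,P,X): not NE [P3→Y gives 8>7]
(D,P,Y): not NE [P2→R gives 7>6]
(D,P,Z): not NE [P3→Y gives 8>6]
(D,P,W): not NE [P1→C gives 10>9; P3→Y gives 8>6]
(D,Q,X): not NE [P2→R gives 7>0; P3→Z gives 7>4]
(D,Q,Y): not NE [P2→R gives 7>6; P3→Z gives 7>1]
(D,Q,Z): not NE [P2→R gives 7>0]
(D,Q,W): not NE [P1→C gives 6>5; P2→R gives 4>0; P3→Z gives 7>6]
(D,R,X): NE
(D,R,Y): not NE [P1→C gives 9>3; P3→X gives 7>6]
(D,R,Z): not NE [P1→C gives 7>5; P3→X gives 7>6]
(D,R,W): not NE [P3→X gives 7>3]

PSNE = {(C,P,W), (D,R,X)}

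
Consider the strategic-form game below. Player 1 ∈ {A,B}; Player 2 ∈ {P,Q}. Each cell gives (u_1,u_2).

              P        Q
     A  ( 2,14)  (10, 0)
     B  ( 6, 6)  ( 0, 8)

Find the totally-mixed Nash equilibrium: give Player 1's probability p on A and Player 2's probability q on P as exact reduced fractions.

(p,q) = (1/8, 5/7)

P1 indiff ⇒ q·2+(1-q)·10 = q·6+(1-q)·0 ⇒ q(-4) = (1-q)(-10) ⇒ q = 5/7
P2 indiff ⇒ p·14+(1-p)·6 = p·0+(1-p)·8 ⇒ p(14) = (1-p)(2) ⇒ p = 1/8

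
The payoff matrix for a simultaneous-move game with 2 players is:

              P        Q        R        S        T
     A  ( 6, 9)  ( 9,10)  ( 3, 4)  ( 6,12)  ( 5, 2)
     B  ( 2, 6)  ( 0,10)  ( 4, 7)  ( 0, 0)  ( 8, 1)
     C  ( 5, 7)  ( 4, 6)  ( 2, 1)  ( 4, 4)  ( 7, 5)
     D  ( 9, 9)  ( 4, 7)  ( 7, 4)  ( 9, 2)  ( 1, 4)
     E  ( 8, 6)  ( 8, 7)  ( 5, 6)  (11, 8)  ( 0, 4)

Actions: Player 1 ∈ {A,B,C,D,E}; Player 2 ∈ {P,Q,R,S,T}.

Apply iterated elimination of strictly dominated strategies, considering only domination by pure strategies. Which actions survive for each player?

P2 drop R (Q beats it: A:10>4 B:10>7 C:6>1 D:7>4 E:7>6)
P2 drop T (P beats it: A:9>2 B:6>1 C:7>5 D:9>4 E:6>4)
P1 drop B (A beats it: P:6>2 Q:9>0 S:6>0)
P1 drop C (A beats it: P:6>5 Q:9>4 S:6>4)
P1→{A,D,E} P2→{P,Q,S}

IESDS → P1:{A,D,E} P2:{P,Q,S}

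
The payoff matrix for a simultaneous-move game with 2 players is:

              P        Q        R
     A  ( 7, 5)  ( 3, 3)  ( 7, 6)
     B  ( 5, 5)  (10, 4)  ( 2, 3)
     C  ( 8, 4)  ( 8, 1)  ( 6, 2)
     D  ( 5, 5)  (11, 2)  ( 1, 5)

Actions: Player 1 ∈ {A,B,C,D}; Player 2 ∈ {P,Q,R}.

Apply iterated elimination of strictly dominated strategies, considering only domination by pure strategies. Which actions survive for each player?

Survivors P1:{A,C} P2:{P,R}

P2 drop Q (P beats it: A:5>3 B:5>4 C:4>1 D:5>2)
P1 drop B (A beats it: P:7>5 R:7>2)
P1 drop D (A beats it: P:7>5 R:7>1)
P1→{A,C} P2→{P,R}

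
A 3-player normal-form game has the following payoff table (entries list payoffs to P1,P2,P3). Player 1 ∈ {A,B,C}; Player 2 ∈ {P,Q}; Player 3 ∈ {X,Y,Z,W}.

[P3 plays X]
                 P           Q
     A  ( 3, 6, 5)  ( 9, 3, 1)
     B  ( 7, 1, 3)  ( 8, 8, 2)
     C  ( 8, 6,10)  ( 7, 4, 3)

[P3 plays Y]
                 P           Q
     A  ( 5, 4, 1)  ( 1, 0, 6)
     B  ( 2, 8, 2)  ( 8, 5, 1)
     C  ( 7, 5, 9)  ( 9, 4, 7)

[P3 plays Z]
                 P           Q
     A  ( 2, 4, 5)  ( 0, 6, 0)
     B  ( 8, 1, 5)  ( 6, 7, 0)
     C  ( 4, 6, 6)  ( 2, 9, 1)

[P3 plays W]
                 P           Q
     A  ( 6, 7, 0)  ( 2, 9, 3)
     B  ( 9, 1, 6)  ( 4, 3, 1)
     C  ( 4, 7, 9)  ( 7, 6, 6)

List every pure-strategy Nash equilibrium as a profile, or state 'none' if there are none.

(A,P,X): not NE [P1→C gives 8>3]
(A,P,Y): not NE [P1→C gives 7>5; P3→Z gives 5>1]
(A,P,Z): not NE [P1→B gives 8>2; P2→Q gives 6>4]
(A,P,W): not NE [P1→B gives 9>6; P2→Q gives 9>7; P3→Z gives 5>0]
(A,Q,X): not NE [P2→P gives 6>3; P3→Y gives 6>1]
(A,Q,Y): not NE [P1→C gives 9>1; P2→P gives 4>0]
(A,Q,Z): not NE [P1→B gives 6>0; P3→Y gives 6>0]
(A,Q,W): not NE [P1→C gives 7>2; P3→Y gives 6>3]
(B,P,X): not NE [P1→C gives 8>7; P2→Q gives 8>1; P3→W gives 6>3]
(B,P,Y): not NE [P1→C gives 7>2; P3→W gives 6>2]
(B,P,Z): not NE [P2→Q gives 7>1; P3→W gives 6>5]
(B,P,W): not NE [P2→Q gives 3>1]
(B,Q,X): not NE [P1→A gives 9>8]
(B,Q,Y): not NE [P1→C gives 9>8; P2→P gives 8>5; P3→X gives 2>1]
(B,Q,Z): not NE [P3→X gives 2>0]
(B,Q,W): not NE [P1→C gives 7>4; P3→X gives 2>1]
(C,P,X): NE
(C,P,Y): not NE [P3→X gives 10>9]
(C,P,Z): not NE [P1→B gives 8>4; P2→Q gives 9>6; P3→X gives 10>6]
(C,P,W): not NE [P1→B gives 9>4; P3→X gives 10>9]
(C,Q,X): not NE [P1→A gives 9>7; P2→P gives 6>4; P3→Y gives 7>3]
(C,Q,Y): not NE [P2→P gives 5>4]
(C,Q,Z): not NE [P1→B gives 6>2; P3→Y gives 7>1]
(C,Q,W): not NE [P2→P gives 7>6; P3→Y gives 7>6]

PSNE = {(C,P,X)}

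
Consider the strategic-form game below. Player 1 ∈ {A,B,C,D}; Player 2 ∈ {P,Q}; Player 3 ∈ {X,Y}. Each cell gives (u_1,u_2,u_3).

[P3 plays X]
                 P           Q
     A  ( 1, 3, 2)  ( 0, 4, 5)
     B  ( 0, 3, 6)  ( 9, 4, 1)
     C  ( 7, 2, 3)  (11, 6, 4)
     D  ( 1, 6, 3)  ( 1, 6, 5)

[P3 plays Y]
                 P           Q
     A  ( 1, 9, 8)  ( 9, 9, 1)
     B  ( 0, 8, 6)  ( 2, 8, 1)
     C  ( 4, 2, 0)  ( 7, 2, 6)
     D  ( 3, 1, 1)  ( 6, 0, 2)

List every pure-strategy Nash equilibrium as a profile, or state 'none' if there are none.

(A,P,X): not NE [P1→C gives 7>1; P2→Q gives 4>3; P3→Y gives 8>2]
(A,P,Y): not NE [P1→C gives 4>1]
(A,Q,X): not NE [P1→C gives 11>0]
(A,Q,Y): not NE [P3→X gives 5>1]
(B,P,X): not NE [P1→C gives 7>0; P2→Q gives 4>3]
(B,P,Y): not NE [P1→C gives 4>0]
(B,Q,X): not NE [P1→C gives 11>9]
(B,Q,Y): not NE [P1→A gives 9>2]
(C,P,X): not NE [P2→Q gives 6>2]
(C,P,Y): not NE [P3→X gives 3>0]
(C,Q,X): not NE [P3→Y gives 6>4]
(C,Q,Y): not NE [P1→A gives 9>7]
(D,P,X): not NE [P1→C gives 7>1]
(D,P,Y): not NE [P1→C gives 4>3; P3→X gives 3>1]
(D,Q,X): not NE [P1→C gives 11>1]
(D,Q,Y): not NE [P1→A gives 9>6; P2→P gives 1>0; P3→X gives 5>2]

No pure NE.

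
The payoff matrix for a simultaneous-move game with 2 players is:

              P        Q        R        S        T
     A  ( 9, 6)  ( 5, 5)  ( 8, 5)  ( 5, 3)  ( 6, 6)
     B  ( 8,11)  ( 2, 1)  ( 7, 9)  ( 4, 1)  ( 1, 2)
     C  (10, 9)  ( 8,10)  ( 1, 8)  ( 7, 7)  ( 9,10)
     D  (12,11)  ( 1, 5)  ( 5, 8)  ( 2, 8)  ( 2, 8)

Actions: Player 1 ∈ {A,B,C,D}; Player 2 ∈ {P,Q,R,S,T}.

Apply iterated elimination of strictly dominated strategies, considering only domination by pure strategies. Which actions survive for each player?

P1 drop B (A beats it: P:9>8 Q:5>2 R:8>7 S:5>4 T:6>1)
P2 drop R (P beats it: A:6>5 C:9>8 D:11>8)
P1 drop A (C beats it: P:10>9 Q:8>5 S:7>5 T:9>6)
P2 drop S (P beats it: C:9>7 D:11>8)
P1→{C,D} P2→{P,Q,T}

Survivors P1:{C,D} P2:{P,Q,T}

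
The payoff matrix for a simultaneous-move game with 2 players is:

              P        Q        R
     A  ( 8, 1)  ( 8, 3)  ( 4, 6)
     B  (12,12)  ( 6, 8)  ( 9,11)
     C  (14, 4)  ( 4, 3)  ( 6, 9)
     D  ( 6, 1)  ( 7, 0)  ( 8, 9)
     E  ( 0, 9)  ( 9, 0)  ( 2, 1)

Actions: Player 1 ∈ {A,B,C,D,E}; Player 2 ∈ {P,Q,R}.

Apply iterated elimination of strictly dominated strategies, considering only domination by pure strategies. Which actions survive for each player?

Remaining: P1:{B,C} P2:{P,R}

P2 drop Q (R beats it: A:6>3 B:11>8 C:9>3 D:9>0 E:1>0)
P1 drop A (B beats it: P:12>8 R:9>4)
P1 drop D (B beats it: P:12>6 R:9>8)
P1 drop E (B beats it: P:12>0 R:9>2)
P1→{B,C} P2→{P,R}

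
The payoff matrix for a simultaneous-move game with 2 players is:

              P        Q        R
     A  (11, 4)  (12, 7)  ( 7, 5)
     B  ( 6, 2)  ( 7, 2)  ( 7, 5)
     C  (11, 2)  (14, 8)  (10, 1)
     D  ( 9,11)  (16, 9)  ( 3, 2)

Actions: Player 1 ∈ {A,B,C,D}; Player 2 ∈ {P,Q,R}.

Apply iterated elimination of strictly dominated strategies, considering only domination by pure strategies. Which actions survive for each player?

P1 drop B (C beats it: P:11>6 Q:14>7 R:10>7)
P2 drop R (Q beats it: A:7>5 C:8>1 D:9>2)
P1→{A,C,D} P2→{P,Q}

Remaining: P1:{A,C,D} P2:{P,Q}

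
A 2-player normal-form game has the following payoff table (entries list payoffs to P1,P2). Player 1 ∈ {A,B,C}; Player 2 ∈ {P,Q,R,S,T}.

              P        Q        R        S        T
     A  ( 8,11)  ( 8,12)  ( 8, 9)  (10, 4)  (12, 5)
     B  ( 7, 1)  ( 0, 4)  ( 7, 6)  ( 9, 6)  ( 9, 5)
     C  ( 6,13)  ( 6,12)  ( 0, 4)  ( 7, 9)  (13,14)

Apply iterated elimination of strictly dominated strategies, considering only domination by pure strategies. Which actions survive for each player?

IESDS → P1:{A,C} P2:{P,Q,T}

P1 drop B (A beats it: P:8>7 Q:8>0 R:8>7 S:10>9 T:12>9)
P2 drop R (P beats it: A:11>9 C:13>4)
P2 drop S (P beats it: A:11>4 C:13>9)
P1→{A,C} P2→{P,Q,T}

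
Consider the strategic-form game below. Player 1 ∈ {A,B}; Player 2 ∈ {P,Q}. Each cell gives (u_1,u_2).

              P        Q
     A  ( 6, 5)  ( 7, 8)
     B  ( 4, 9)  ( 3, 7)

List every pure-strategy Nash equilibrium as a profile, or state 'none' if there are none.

PSNE = {(A,Q)}

(A,P): not NE [P2→Q gives 8>5]
(A,Q): NE
(B,P): not NE [P1→A gives 6>4]
(B,Q): not NE [P1→A gives 7>3; P2→P gives 9>7]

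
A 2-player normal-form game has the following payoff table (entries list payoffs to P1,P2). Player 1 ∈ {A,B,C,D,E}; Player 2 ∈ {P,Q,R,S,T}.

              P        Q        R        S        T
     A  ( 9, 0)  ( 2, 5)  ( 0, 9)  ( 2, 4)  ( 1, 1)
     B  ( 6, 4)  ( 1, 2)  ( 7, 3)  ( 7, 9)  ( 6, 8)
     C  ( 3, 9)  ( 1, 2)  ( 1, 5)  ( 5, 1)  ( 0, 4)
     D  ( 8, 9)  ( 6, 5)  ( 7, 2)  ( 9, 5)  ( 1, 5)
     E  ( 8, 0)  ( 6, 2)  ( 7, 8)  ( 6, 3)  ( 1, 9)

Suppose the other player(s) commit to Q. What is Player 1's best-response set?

u_1(A vs Q) = 2
u_1(B vs Q) = 1
u_1(C vs Q) = 1
u_1(D vs Q) = 6
u_1(E vs Q) = 6
max payoff 6 at {D,E}

BR_1 = {D,E}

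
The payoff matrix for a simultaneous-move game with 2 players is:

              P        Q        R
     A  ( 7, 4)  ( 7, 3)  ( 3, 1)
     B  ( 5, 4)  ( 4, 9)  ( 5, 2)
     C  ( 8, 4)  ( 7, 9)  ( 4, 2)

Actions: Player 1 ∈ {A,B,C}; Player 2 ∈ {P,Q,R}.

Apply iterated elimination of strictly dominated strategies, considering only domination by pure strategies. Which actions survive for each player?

Survivors P1:{A,C} P2:{P,Q}

P2 drop R (P beats it: A:4>1 B:4>2 C:4>2)
P1 drop B (A beats it: P:7>5 Q:7>4)
P1→{A,C} P2→{P,Q}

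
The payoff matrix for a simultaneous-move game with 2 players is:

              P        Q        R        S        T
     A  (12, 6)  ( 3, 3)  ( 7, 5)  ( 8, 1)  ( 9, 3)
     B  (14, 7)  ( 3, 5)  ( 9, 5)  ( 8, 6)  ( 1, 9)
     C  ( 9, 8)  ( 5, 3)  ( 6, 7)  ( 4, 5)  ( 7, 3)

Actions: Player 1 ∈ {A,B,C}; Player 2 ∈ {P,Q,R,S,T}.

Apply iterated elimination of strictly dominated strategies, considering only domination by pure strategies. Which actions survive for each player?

IESDS → P1:{A,B} P2:{P,T}

P2 drop Q (P beats it: A:6>3 B:7>5 C:8>3)
P1 drop C (A beats it: P:12>9 R:7>6 S:8>4 T:9>7)
P2 drop R (P beats it: A:6>5 B:7>5)
P2 drop S (P beats it: A:6>1 B:7>6)
P1→{A,B} P2→{P,T}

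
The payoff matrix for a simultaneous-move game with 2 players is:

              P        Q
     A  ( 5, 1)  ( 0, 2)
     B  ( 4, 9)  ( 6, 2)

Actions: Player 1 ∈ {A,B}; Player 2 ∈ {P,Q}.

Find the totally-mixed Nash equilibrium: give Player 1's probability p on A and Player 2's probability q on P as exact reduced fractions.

(p,q) = (7/8, 6/7)

P1 indiff ⇒ q·5+(1-q)·0 = q·4+(1-q)·6 ⇒ q(1) = (1-q)(6) ⇒ q = 6/7
P2 indiff ⇒ p·1+(1-p)·9 = p·2+(1-p)·2 ⇒ p(-1) = (1-p)(-7) ⇒ p = 7/8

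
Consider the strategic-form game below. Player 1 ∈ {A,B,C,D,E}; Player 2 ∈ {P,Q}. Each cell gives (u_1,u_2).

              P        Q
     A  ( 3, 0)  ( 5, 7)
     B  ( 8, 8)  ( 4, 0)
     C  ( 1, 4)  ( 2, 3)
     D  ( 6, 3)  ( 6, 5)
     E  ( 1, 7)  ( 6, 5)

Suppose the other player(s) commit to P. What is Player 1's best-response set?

u_1(A vs P) = 3
u_1(B vs P) = 8
u_1(C vs P) = 1
u_1(D vs P) = 6
u_1(E vs P) = 1
max payoff 8 at {B}

P1 best: {B}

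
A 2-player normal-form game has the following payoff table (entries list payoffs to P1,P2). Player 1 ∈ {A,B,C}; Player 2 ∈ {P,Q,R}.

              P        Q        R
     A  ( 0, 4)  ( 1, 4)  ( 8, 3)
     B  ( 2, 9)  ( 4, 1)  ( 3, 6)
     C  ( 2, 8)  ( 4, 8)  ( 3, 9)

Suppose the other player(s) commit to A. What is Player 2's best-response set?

argmax u_2 = {P,Q}

u_2(P vs A) = 4
u_2(Q vs A) = 4
u_2(R vs A) = 3
max payoff 4 at {P,Q}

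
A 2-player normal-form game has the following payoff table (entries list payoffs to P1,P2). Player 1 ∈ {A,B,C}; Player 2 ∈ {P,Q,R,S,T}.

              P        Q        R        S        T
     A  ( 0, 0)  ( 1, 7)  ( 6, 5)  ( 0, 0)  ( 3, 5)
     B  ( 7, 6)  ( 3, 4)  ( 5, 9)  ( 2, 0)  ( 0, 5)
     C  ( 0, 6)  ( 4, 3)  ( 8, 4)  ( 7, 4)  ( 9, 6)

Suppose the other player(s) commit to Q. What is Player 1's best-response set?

u_1(A vs Q) = 1
u_1(B vs Q) = 3
u_1(C vs Q) = 4
max payoff 4 at {C}

P1 best: {C}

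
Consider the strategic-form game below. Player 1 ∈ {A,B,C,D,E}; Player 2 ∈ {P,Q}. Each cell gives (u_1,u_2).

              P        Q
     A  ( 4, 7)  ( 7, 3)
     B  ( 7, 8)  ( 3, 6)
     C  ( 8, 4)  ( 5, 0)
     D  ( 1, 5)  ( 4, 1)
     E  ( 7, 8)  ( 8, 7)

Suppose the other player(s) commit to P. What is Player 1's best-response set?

argmax u_1 = {C}

u_1(A vs P) = 4
u_1(B vs P) = 7
u_1(C vs P) = 8
u_1(D vs P) = 1
u_1(E vs P) = 7
max payoff 8 at {C}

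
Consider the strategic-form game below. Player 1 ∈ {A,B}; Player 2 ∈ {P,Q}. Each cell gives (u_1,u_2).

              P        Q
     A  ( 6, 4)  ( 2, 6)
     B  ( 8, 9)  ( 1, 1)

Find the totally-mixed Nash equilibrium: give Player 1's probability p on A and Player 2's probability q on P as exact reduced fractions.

P1 indiff ⇒ q·6+(1-q)·2 = q·8+(1-q)·1 ⇒ q(-2) = (1-q)(-1) ⇒ q = 1/3
P2 indiff ⇒ p·4+(1-p)·9 = p·6+(1-p)·1 ⇒ p(-2) = (1-p)(-8) ⇒ p = 4/5

(p,q) = (4/5, 1/3)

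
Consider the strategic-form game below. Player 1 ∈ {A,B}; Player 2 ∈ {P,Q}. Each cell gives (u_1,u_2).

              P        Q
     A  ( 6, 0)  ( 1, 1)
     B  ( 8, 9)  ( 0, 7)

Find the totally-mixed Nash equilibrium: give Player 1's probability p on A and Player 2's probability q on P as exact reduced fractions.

P1 indiff ⇒ q·6+(1-q)·1 = q·8+(1-q)·0 ⇒ q(-2) = (1-q)(-1) ⇒ q = 1/3
P2 indiff ⇒ p·0+(1-p)·9 = p·1+(1-p)·7 ⇒ p(-1) = (1-p)(-2) ⇒ p = 2/3

(p,q) = (2/3, 1/3)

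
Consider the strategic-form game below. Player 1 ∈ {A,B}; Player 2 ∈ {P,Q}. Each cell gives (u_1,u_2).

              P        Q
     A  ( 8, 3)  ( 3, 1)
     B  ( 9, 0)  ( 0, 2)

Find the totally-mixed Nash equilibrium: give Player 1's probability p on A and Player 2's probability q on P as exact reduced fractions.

(p,q) = (1/2, 3/4)

P1 indiff ⇒ q·8+(1-q)·3 = q·9+(1-q)·0 ⇒ q(-1) = (1-q)(-3) ⇒ q = 3/4
P2 indiff ⇒ p·3+(1-p)·0 = p·1+(1-p)·2 ⇒ p(2) = (1-p)(2) ⇒ p = 1/2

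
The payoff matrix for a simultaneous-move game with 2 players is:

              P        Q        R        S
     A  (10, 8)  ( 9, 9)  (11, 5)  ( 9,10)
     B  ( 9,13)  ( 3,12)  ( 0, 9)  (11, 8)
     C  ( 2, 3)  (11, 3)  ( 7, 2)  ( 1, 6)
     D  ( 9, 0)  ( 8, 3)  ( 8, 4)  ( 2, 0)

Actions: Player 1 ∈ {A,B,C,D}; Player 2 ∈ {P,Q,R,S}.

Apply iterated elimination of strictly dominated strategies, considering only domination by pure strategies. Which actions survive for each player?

Remaining: P1:{A,B,C} P2:{P,Q,S}

P1 drop D (A beats it: P:10>9 Q:9>8 R:11>8 S:9>2)
P2 drop R (P beats it: A:8>5 B:13>9 C:3>2)
P1→{A,B,C} P2→{P,Q,S}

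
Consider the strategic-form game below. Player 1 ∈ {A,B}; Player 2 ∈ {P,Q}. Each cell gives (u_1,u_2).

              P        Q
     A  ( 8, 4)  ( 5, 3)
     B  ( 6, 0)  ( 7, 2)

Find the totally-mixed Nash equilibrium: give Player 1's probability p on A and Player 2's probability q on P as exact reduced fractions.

P1 mixes 2/3 on A; P2 mixes 1/2 on P

P1 indiff ⇒ q·8+(1-q)·5 = q·6+(1-q)·7 ⇒ q(2) = (1-q)(2) ⇒ q = 1/2
P2 indiff ⇒ p·4+(1-p)·0 = p·3+(1-p)·2 ⇒ p(1) = (1-p)(2) ⇒ p = 2/3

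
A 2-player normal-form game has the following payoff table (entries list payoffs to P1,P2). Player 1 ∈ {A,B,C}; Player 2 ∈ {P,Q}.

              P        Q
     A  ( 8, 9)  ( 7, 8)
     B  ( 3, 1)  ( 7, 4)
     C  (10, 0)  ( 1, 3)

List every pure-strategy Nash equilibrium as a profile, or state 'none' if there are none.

PSNE = {(B,Q)}

(A,P): not NE [P1→C gives 10>8]
(A,Q): not NE [P2→P gives 9>8]
(B,P): not NE [P1→C gives 10>3; P2→Q gives 4>1]
(B,Q): NE
(C,P): not NE [P2→Q gives 3>0]
(C,Q): not NE [P1→B gives 7>1]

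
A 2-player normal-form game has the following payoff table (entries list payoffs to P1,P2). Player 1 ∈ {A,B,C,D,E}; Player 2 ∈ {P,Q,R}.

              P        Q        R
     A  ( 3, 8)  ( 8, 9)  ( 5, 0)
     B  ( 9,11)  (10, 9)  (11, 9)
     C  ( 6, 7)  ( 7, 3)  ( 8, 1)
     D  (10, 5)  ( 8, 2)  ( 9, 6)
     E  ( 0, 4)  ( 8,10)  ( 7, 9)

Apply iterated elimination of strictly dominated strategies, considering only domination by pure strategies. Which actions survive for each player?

P1 drop A (B beats it: P:9>3 Q:10>8 R:11>5)
P1 drop C (B beats it: P:9>6 Q:10>7 R:11>8)
P1 drop E (B beats it: P:9>0 Q:10>8 R:11>7)
P2 drop Q (P beats it: B:11>9 D:5>2)
P1→{B,D} P2→{P,R}

Survivors P1:{B,D} P2:{P,R}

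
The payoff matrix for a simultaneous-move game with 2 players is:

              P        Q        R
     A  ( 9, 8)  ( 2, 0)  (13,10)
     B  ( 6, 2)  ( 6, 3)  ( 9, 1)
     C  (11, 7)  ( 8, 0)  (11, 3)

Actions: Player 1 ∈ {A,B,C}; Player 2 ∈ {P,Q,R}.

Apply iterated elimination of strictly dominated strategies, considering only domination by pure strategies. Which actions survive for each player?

IESDS → P1:{A,C} P2:{P,R}

P1 drop B (C beats it: P:11>6 Q:8>6 R:11>9)
P2 drop Q (P beats it: A:8>0 C:7>0)
P1→{A,C} P2→{P,R}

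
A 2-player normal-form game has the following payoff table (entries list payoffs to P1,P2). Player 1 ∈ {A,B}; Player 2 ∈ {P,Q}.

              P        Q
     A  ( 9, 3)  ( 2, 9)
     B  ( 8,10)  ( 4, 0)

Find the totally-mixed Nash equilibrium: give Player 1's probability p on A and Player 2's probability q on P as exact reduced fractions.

P1 indiff ⇒ q·9+(1-q)·2 = q·8+(1-q)·4 ⇒ q(1) = (1-q)(2) ⇒ q = 2/3
P2 indiff ⇒ p·3+(1-p)·10 = p·9+(1-p)·0 ⇒ p(-6) = (1-p)(-10) ⇒ p = 5/8

P1 mixes 5/8 on A; P2 mixes 2/3 on P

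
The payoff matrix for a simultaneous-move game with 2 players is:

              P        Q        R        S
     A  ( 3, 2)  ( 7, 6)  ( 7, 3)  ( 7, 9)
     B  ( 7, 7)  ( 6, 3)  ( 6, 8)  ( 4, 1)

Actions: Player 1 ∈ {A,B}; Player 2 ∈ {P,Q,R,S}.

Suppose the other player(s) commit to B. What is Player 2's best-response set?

argmax u_2 = {R}

u_2(P vs B) = 7
u_2(Q vs B) = 3
u_2(R vs B) = 8
u_2(S vs B) = 1
max payoff 8 at {R}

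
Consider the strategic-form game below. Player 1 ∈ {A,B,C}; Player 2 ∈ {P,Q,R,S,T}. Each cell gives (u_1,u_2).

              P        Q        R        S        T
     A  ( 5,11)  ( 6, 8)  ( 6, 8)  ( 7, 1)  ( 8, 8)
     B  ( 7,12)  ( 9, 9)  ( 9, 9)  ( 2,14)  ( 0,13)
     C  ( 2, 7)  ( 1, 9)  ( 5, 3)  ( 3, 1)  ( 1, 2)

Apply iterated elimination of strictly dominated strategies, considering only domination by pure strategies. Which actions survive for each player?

Remaining: P1:{A,B} P2:{P,S,T}

P1 drop C (A beats it: P:5>2 Q:6>1 R:6>5 S:7>3 T:8>1)
P2 drop Q (P beats it: A:11>8 B:12>9)
P2 drop R (P beats it: A:11>8 B:12>9)
P1→{A,B} P2→{P,S,T}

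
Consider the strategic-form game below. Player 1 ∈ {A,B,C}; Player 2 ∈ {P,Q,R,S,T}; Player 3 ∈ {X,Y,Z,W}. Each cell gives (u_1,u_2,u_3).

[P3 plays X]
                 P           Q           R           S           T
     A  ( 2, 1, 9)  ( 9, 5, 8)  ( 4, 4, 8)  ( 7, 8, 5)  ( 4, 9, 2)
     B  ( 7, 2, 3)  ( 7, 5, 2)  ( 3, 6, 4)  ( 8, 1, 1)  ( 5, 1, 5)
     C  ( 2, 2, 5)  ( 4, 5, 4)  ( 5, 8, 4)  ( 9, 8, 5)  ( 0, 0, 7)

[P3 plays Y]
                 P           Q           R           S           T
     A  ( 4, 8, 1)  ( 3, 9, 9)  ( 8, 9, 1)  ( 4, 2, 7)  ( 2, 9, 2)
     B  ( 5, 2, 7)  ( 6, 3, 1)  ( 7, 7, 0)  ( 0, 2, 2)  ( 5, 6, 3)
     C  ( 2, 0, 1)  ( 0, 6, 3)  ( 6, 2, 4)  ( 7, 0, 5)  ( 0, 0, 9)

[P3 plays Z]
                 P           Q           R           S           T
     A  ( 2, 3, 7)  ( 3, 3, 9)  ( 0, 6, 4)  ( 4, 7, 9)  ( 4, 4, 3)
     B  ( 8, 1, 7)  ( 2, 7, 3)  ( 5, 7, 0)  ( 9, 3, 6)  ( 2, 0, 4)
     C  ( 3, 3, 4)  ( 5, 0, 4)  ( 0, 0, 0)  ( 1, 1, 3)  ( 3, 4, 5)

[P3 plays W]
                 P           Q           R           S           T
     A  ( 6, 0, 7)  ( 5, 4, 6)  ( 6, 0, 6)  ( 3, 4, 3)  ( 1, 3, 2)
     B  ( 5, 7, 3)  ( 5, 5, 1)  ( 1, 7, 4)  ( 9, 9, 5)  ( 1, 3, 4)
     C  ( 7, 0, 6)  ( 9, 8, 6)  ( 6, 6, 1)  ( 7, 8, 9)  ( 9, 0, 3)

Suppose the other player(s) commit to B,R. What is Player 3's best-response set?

BR_3 = {X,W}

u_3(X vs B,R) = 4
u_3(Y vs B,R) = 0
u_3(Z vs B,R) = 0
u_3(W vs B,R) = 4
max payoff 4 at {X,W}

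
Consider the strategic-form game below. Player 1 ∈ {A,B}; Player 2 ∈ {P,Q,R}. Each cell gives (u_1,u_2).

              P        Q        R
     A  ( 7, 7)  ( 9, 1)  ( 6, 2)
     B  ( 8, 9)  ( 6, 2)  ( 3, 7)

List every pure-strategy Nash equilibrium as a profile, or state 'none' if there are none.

NE set: (B,P)

(A,P): not NE [P1→B gives 8>7]
(A,Q): not NE [P2→P gives 7>1]
(A,R): not NE [P2→P gives 7>2]
(B,P): NE
(B,Q): not NE [P1→A gives 9>6; P2→P gives 9>2]
(B,R): not NE [P1→A gives 6>3; P2→P gives 9>7]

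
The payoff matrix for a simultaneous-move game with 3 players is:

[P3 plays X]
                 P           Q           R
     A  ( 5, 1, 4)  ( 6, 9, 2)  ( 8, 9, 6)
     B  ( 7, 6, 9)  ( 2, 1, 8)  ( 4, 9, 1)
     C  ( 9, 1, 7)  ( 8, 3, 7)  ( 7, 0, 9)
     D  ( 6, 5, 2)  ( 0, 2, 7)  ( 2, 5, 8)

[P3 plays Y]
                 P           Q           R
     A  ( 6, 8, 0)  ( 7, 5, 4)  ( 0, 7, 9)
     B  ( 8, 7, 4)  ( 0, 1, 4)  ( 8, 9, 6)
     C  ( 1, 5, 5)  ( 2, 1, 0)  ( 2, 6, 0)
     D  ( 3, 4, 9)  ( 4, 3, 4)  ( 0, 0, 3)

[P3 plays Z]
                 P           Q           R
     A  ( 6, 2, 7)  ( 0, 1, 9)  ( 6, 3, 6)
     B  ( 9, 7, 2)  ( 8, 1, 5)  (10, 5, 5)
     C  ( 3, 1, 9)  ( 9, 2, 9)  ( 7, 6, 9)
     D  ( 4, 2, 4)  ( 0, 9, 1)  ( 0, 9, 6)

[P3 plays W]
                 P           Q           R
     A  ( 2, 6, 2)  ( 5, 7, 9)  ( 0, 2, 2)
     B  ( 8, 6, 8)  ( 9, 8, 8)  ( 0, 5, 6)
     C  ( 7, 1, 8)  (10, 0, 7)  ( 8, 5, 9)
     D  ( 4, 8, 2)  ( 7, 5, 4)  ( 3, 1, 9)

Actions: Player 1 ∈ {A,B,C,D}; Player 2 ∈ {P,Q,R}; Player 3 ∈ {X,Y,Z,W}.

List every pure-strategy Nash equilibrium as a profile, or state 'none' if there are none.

(A,P,X): not NE [P1→C gives 9>5; P2→R gives 9>1; P3→Z gives 7>4]
(A,P,Y): not NE [P1→B gives 8>6; P3→Z gives 7>0]
(A,P,Z): not NE [P1→B gives 9>6; P2→R gives 3>2]
(A,P,W): not NE [P1→B gives 8>2; P2→Q gives 7>6; P3→Z gives 7>2]
(A,Q,X): not NE [P1→C gives 8>6; P3→W gives 9>2]
(A,Q,Y): not NE [P2→P gives 8>5; P3→W gives 9>4]
(A,Q,Z): not NE [P1→C gives 9>0; P2→R gives 3>1]
(A,Q,W): not NE [P1→C gives 10>5]
(A,R,X): not NE [P3→Y gives 9>6]
(A,R,Y): not NE [P1→B gives 8>0; P2→P gives 8>7]
(A,R,Z): not NE [P1→B gives 10>6; P3→Y gives 9>6]
(A,R,W): not NE [P1→C gives 8>0; P2→Q gives 7>2; P3→Y gives 9>2]
(B,P,X): not NE [P1→C gives 9>7; P2→R gives 9>6]
(B,P,Y): not NE [P2→R gives 9>7; P3→X gives 9>4]
(B,P,Z): not NE [P3→X gives 9>2]
(B,P,W): not NE [P2→Q gives 8>6; P3→X gives 9>8]
(B,Q,X): not NE [P1→C gives 8>2; P2→R gives 9>1]
(B,Q,Y): not NE [P1→A gives 7>0; P2→R gives 9>1; P3→W gives 8>4]
(B,Q,Z): not NE [P1→C gives 9>8; P2→P gives 7>1; P3→W gives 8>5]
(B,Q,W): not NE [P1→C gives 10>9]
(B,R,X): not NE [P1→A gives 8>4; P3→W gives 6>1]
(B,R,Y): NE
(B,R,Z): not NE [P2→P gives 7>5; P3→W gives 6>5]
(B,R,W): not NE [P1→C gives 8>0; P2→Q gives 8>5]
(C,P,X): not NE [P2→Q gives 3>1; P3→Z gives 9>7]
(C,P,Y): not NE [P1→B gives 8>1; P2→R gives 6>5; P3→Z gives 9>5]
(C,P,Z): not NE [P1→B gives 9>3; P2→R gives 6>1]
(C,P,W): not NE [P1→B gives 8>7; P2→R gives 5>1; P3→Z gives 9>8]
(C,Q,X): not NE [P3→Z gives 9>7]
(C,Q,Y): not NE [P1→A gives 7>2; P2→R gives 6>1; P3→Z gives 9>0]
(C,Q,Z): not NE [P2→R gives 6>2]
(C,Q,W): not NE [P2→R gives 5>0; P3→Z gives 9>7]
(C,R,X): not NE [P1→A gives 8>7; P2→Q gives 3>0]
(C,R,Y): not NE [P1→B gives 8>2; P3→W gives 9>0]
(C,R,Z): not NE [P1→B gives 10>7]
(C,R,W): NE
(D,P,X): not NE [P1→C gives 9>6; P3→Y gives 9>2]
(D,P,Y): not NE [P1→B gives 8>3]
(D,P,Z): not NE [P1→B gives 9>4; P2→R gives 9>2; P3→Y gives 9>4]
(D,P,W): not NE [P1→B gives 8>4; P3→Y gives 9>2]
(D,Q,X): not NE [P1→C gives 8>0; P2→R gives 5>2]
(D,Q,Y): not NE [P1→A gives 7>4; P2→P gives 4>3; P3→X gives 7>4]
(D,Q,Z): not NE [P1→C gives 9>0; P3→X gives 7>1]
(D,Q,W): not NE [P1→C gives 10>7; P2→P gives 8>5; P3→X gives 7>4]
(D,R,X): not NE [P1→A gives 8>2; P3→W gives 9>8]
(D,R,Y): not NE [P1→B gives 8>0; P2→P gives 4>0; P3→W gives 9>3]
(D,R,Z): not NE [P1→B gives 10>0; P3→W gives 9>6]
(D,R,W): not NE [P1→C gives 8>3; P2→P gives 8>1]

PSNE = {(B,R,Y), (C,R,W)}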